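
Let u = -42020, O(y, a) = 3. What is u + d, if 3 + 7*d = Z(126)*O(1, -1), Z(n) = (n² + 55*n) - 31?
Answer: -225818/7 ≈ -32260.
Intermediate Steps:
Z(n) = -31 + n² + 55*n
d = 68322/7 (d = -3/7 + ((-31 + 126² + 55*126)*3)/7 = -3/7 + ((-31 + 15876 + 6930)*3)/7 = -3/7 + (22775*3)/7 = -3/7 + (⅐)*68325 = -3/7 + 68325/7 = 68322/7 ≈ 9760.3)
u + d = -42020 + 68322/7 = -225818/7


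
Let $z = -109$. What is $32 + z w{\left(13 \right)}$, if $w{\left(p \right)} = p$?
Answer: $-1385$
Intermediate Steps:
$32 + z w{\left(13 \right)} = 32 - 1417 = -1385$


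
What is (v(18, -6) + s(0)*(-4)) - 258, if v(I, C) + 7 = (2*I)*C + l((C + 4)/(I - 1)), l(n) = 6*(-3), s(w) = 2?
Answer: -507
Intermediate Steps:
l(n) = -18
v(I, C) = -25 + 2*C*I (v(I, C) = -7 + ((2*I)*C - 18) = -7 + (2*C*I - 18) = -7 + (-18 + 2*C*I) = -25 + 2*C*I)
(v(18, -6) + s(0)*(-4)) - 258 = ((-25 + 2*(-6)*18) + 2*(-4)) - 258 = ((-25 - 216) - 8) - 258 = (-241 - 8) - 258 = -249 - 258 = -507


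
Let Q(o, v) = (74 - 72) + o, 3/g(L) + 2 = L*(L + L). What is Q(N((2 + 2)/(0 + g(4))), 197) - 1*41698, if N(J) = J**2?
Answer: -40096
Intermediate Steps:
g(L) = 3/(-2 + 2*L**2) (g(L) = 3/(-2 + L*(L + L)) = 3/(-2 + L*(2*L)) = 3/(-2 + 2*L**2))
Q(o, v) = 2 + o
Q(N((2 + 2)/(0 + g(4))), 197) - 1*41698 = (2 + ((2 + 2)/(0 + 3/(2*(-1 + 4**2))))**2) - 1*41698 = (2 + (4/(0 + 3/(2*(-1 + 16))))**2) - 41698 = (2 + (4/(0 + (3/2)/15))**2) - 41698 = (2 + (4/(0 + (3/2)*(1/15)))**2) - 41698 = (2 + (4/(0 + 1/10))**2) - 41698 = (2 + (4/(1/10))**2) - 41698 = (2 + (4*10)**2) - 41698 = (2 + 40**2) - 41698 = (2 + 1600) - 41698 = 1602 - 41698 = -40096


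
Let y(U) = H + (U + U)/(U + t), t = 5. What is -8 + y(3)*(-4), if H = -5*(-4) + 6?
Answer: -115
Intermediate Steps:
H = 26 (H = 20 + 6 = 26)
y(U) = 26 + 2*U/(5 + U) (y(U) = 26 + (U + U)/(U + 5) = 26 + (2*U)/(5 + U) = 26 + 2*U/(5 + U))
-8 + y(3)*(-4) = -8 + (2*(65 + 14*3)/(5 + 3))*(-4) = -8 + (2*(65 + 42)/8)*(-4) = -8 + (2*(1/8)*107)*(-4) = -8 + (107/4)*(-4) = -8 - 107 = -115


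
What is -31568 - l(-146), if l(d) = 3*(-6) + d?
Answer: -31404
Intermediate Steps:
l(d) = -18 + d
-31568 - l(-146) = -31568 - (-18 - 146) = -31568 - 1*(-164) = -31568 + 164 = -31404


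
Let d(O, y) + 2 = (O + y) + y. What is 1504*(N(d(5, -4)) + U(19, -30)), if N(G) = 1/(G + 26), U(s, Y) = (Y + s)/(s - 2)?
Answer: -321856/357 ≈ -901.56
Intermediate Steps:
d(O, y) = -2 + O + 2*y (d(O, y) = -2 + ((O + y) + y) = -2 + (O + 2*y) = -2 + O + 2*y)
U(s, Y) = (Y + s)/(-2 + s)
N(G) = 1/(26 + G)
1504*(N(d(5, -4)) + U(19, -30)) = 1504*(1/(26 + (-2 + 5 + 2*(-4))) + (-30 + 19)/(-2 + 19)) = 1504*(1/(26 + (-2 + 5 - 8)) - 11/17) = 1504*(1/(26 - 5) + (1/17)*(-11)) = 1504*(1/21 - 11/17) = 1504*(-214/357) = -321856/357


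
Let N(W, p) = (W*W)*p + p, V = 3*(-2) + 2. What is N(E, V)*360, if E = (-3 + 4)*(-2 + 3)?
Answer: -2880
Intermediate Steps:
E = 1 (E = 1*1 = 1)
V = -4 (V = -6 + 2 = -4)
N(W, p) = p + p*W**2 (N(W, p) = W**2*p + p = p*W**2 + p = p + p*W**2)
N(E, V)*360 = -4*(1 + 1**2)*360 = -4*(1 + 1)*360 = -4*2*360 = -8*360 = -2880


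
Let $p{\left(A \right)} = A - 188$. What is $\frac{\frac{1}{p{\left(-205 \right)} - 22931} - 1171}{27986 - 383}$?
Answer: $- \frac{9104135}{214604124} \approx -0.042423$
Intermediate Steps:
$p{\left(A \right)} = -188 + A$
$\frac{\frac{1}{p{\left(-205 \right)} - 22931} - 1171}{27986 - 383} = \frac{\frac{1}{\left(-188 - 205\right) - 22931} - 1171}{27986 - 383} = \frac{\frac{1}{-393 - 22931} - 1171}{27603} = \left(\frac{1}{-23324} - 1171\right) \frac{1}{27603} = \left(- \frac{1}{23324} - 1171\right) \frac{1}{27603} = \left(- \frac{27312405}{23324}\right) \frac{1}{27603} = - \frac{9104135}{214604124}$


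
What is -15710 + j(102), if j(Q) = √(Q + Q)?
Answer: -15710 + 2*√51 ≈ -15696.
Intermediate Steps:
j(Q) = √2*√Q (j(Q) = √(2*Q) = √2*√Q)
-15710 + j(102) = -15710 + √2*√102 = -15710 + 2*√51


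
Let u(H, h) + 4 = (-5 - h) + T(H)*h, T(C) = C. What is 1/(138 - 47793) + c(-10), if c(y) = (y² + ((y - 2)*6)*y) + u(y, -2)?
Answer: 39696614/47655 ≈ 833.00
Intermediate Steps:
u(H, h) = -9 - h + H*h (u(H, h) = -4 + ((-5 - h) + H*h) = -4 + (-5 - h + H*h) = -9 - h + H*h)
c(y) = -7 + y² - 2*y + y*(-12 + 6*y) (c(y) = (y² + ((y - 2)*6)*y) + (-9 - 1*(-2) + y*(-2)) = (y² + ((-2 + y)*6)*y) + (-9 + 2 - 2*y) = (y² + (-12 + 6*y)*y) + (-7 - 2*y) = (y² + y*(-12 + 6*y)) + (-7 - 2*y) = -7 + y² - 2*y + y*(-12 + 6*y))
1/(138 - 47793) + c(-10) = 1/(138 - 47793) + (-7 - 14*(-10) + 7*(-10)²) = 1/(-47655) + (-7 + 140 + 7*100) = -1/47655 + (-7 + 140 + 700) = -1/47655 + 833 = 39696614/47655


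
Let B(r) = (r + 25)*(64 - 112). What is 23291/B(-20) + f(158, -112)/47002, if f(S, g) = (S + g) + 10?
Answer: -547355071/5640240 ≈ -97.045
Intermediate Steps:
f(S, g) = 10 + S + g
B(r) = -1200 - 48*r (B(r) = (25 + r)*(-48) = -1200 - 48*r)
23291/B(-20) + f(158, -112)/47002 = 23291/(-1200 - 48*(-20)) + (10 + 158 - 112)/47002 = 23291/(-1200 + 960) + 56*(1/47002) = 23291/(-240) + 28/23501 = 23291*(-1/240) + 28/23501 = -23291/240 + 28/23501 = -547355071/5640240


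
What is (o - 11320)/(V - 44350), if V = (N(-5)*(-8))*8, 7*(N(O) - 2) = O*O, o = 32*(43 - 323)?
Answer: 70980/156473 ≈ 0.45362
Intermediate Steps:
o = -8960 (o = 32*(-280) = -8960)
N(O) = 2 + O²/7 (N(O) = 2 + (O*O)/7 = 2 + O²/7)
V = -2496/7 (V = ((2 + (⅐)*(-5)²)*(-8))*8 = ((2 + (⅐)*25)*(-8))*8 = ((2 + 25/7)*(-8))*8 = ((39/7)*(-8))*8 = -312/7*8 = -2496/7 ≈ -356.57)
(o - 11320)/(V - 44350) = (-8960 - 11320)/(-2496/7 - 44350) = -20280/(-312946/7) = -20280*(-7/312946) = 70980/156473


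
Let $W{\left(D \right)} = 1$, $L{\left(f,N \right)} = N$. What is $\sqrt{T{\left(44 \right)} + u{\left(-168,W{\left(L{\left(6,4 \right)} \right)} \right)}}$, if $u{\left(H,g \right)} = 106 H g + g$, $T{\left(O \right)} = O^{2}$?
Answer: $i \sqrt{15871} \approx 125.98 i$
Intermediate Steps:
$u{\left(H,g \right)} = g + 106 H g$ ($u{\left(H,g \right)} = 106 H g + g = g + 106 H g$)
$\sqrt{T{\left(44 \right)} + u{\left(-168,W{\left(L{\left(6,4 \right)} \right)} \right)}} = \sqrt{44^{2} + 1 \left(1 + 106 \left(-168\right)\right)} = \sqrt{1936 + 1 \left(1 - 17808\right)} = \sqrt{1936 + 1 \left(-17807\right)} = \sqrt{1936 - 17807} = \sqrt{-15871} = i \sqrt{15871}$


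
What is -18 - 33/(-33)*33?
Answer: 15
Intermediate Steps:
-18 - 33/(-33)*33 = -18 - 33*(-1/33)*33 = -18 + 1*33 = -18 + 33 = 15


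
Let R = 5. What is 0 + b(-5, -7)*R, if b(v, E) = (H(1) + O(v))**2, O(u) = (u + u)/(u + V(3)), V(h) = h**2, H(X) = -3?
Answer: 605/4 ≈ 151.25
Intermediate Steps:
O(u) = 2*u/(9 + u) (O(u) = (u + u)/(u + 3**2) = (2*u)/(u + 9) = (2*u)/(9 + u) = 2*u/(9 + u))
b(v, E) = (-3 + 2*v/(9 + v))**2
0 + b(-5, -7)*R = 0 + ((27 - 5)**2/(9 - 5)**2)*5 = 0 + (22**2/4**2)*5 = 0 + ((1/16)*484)*5 = 0 + (121/4)*5 = 0 + 605/4 = 605/4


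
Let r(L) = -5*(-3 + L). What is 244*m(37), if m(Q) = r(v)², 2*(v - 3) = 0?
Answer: 0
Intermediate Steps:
v = 3 (v = 3 + (½)*0 = 3 + 0 = 3)
r(L) = 15 - 5*L
m(Q) = 0 (m(Q) = (15 - 5*3)² = (15 - 15)² = 0² = 0)
244*m(37) = 244*0 = 0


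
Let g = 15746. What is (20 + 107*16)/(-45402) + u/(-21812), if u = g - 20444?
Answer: 6268579/35368158 ≈ 0.17724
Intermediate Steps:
u = -4698 (u = 15746 - 20444 = -4698)
(20 + 107*16)/(-45402) + u/(-21812) = (20 + 107*16)/(-45402) - 4698/(-21812) = (20 + 1712)*(-1/45402) - 4698*(-1/21812) = 1732*(-1/45402) + 2349/10906 = -866/22701 + 2349/10906 = 6268579/35368158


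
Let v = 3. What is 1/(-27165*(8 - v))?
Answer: -1/135825 ≈ -7.3624e-6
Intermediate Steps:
1/(-27165*(8 - v)) = 1/(-27165*(8 - 1*3)) = 1/(-27165*(8 - 3)) = 1/(-27165*5) = 1/(-135825) = -1/135825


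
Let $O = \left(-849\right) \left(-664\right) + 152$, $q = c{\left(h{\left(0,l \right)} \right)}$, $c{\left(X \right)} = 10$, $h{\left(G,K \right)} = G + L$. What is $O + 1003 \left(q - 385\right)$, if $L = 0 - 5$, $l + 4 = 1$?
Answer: $187763$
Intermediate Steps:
$l = -3$ ($l = -4 + 1 = -3$)
$L = -5$
$h{\left(G,K \right)} = -5 + G$ ($h{\left(G,K \right)} = G - 5 = -5 + G$)
$q = 10$
$O = 563888$ ($O = 563736 + 152 = 563888$)
$O + 1003 \left(q - 385\right) = 563888 + 1003 \left(10 - 385\right) = 563888 + 1003 \left(-375\right) = 563888 - 376125 = 187763$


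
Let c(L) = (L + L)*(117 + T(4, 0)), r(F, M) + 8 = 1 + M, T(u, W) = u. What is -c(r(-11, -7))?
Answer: 3388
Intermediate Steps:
r(F, M) = -7 + M (r(F, M) = -8 + (1 + M) = -7 + M)
c(L) = 242*L (c(L) = (L + L)*(117 + 4) = (2*L)*121 = 242*L)
-c(r(-11, -7)) = -242*(-7 - 7) = -242*(-14) = -1*(-3388) = 3388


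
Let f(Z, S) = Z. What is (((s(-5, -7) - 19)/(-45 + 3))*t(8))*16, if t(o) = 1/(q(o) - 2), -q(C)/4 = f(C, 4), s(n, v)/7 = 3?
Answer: 8/357 ≈ 0.022409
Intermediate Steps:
s(n, v) = 21 (s(n, v) = 7*3 = 21)
q(C) = -4*C
t(o) = 1/(-2 - 4*o) (t(o) = 1/(-4*o - 2) = 1/(-2 - 4*o))
(((s(-5, -7) - 19)/(-45 + 3))*t(8))*16 = (((21 - 19)/(-45 + 3))*(-1/(2 + 4*8)))*16 = ((2/(-42))*(-1/(2 + 32)))*16 = ((2*(-1/42))*(-1/34))*16 = -(-1)/(21*34)*16 = -1/21*(-1/34)*16 = (1/714)*16 = 8/357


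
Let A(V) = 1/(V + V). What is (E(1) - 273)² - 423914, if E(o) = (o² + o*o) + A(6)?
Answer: -50474615/144 ≈ -3.5052e+5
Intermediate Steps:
A(V) = 1/(2*V)
E(o) = 1/12 + 2*o² (E(o) = (o² + o*o) + (½)/6 = (o² + o²) + (½)*(⅙) = 2*o² + 1/12 = 1/12 + 2*o²)
(E(1) - 273)² - 423914 = ((1/12 + 2*1²) - 273)² - 423914 = ((1/12 + 2*1) - 273)² - 423914 = ((1/12 + 2) - 273)² - 423914 = (25/12 - 273)² - 423914 = (-3251/12)² - 423914 = 10569001/144 - 423914 = -50474615/144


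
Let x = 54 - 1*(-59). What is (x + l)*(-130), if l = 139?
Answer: -32760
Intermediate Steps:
x = 113 (x = 54 + 59 = 113)
(x + l)*(-130) = (113 + 139)*(-130) = 252*(-130) = -32760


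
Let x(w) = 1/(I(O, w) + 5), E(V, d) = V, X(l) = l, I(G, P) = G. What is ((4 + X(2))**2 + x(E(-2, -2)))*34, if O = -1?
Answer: 2465/2 ≈ 1232.5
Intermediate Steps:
x(w) = 1/4 (x(w) = 1/(-1 + 5) = 1/4)
((4 + X(2))**2 + x(E(-2, -2)))*34 = ((4 + 2)**2 + 1/4)*34 = (6**2 + 1/4)*34 = (36 + 1/4)*34 = (145/4)*34 = 2465/2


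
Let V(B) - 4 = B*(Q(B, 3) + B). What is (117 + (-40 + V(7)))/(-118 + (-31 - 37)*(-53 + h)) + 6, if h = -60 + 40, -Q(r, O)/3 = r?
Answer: 29059/4846 ≈ 5.9965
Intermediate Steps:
Q(r, O) = -3*r
h = -20
V(B) = 4 - 2*B² (V(B) = 4 + B*(-3*B + B) = 4 + B*(-2*B) = 4 - 2*B²)
(117 + (-40 + V(7)))/(-118 + (-31 - 37)*(-53 + h)) + 6 = (117 + (-40 + (4 - 2*7²)))/(-118 + (-31 - 37)*(-53 - 20)) + 6 = (117 + (-40 + (4 - 2*49)))/(-118 - 68*(-73)) + 6 = (117 + (-40 + (4 - 98)))/(-118 + 4964) + 6 = (117 + (-40 - 94))/4846 + 6 = (117 - 134)*(1/4846) + 6 = -17*1/4846 + 6 = -17/4846 + 6 = 29059/4846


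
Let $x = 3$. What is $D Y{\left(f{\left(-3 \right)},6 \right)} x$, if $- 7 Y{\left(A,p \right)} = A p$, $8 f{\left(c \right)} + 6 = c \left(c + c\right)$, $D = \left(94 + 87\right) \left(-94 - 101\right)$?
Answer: $\frac{952965}{7} \approx 1.3614 \cdot 10^{5}$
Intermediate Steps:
$D = -35295$ ($D = 181 \left(-195\right) = -35295$)
$f{\left(c \right)} = - \frac{3}{4} + \frac{c^{2}}{4}$ ($f{\left(c \right)} = - \frac{3}{4} + \frac{c \left(c + c\right)}{8} = - \frac{3}{4} + \frac{c 2 c}{8} = - \frac{3}{4} + \frac{2 c^{2}}{8} = - \frac{3}{4} + \frac{c^{2}}{4}$)
$Y{\left(A,p \right)} = - \frac{A p}{7}$
$D Y{\left(f{\left(-3 \right)},6 \right)} x = - 35295 \left(\left(- \frac{1}{7}\right) \left(- \frac{3}{4} + \frac{\left(-3\right)^{2}}{4}\right) 6\right) 3 = - 35295 \left(\left(- \frac{1}{7}\right) \left(- \frac{3}{4} + \frac{1}{4} \cdot 9\right) 6\right) 3 = - 35295 \left(\left(- \frac{1}{7}\right) \left(- \frac{3}{4} + \frac{9}{4}\right) 6\right) 3 = - 35295 \left(\left(- \frac{1}{7}\right) \frac{3}{2} \cdot 6\right) 3 = \left(-35295\right) \left(- \frac{9}{7}\right) 3 = \frac{317655}{7} \cdot 3 = \frac{952965}{7}$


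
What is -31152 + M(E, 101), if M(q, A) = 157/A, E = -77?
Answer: -3146195/101 ≈ -31150.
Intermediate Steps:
-31152 + M(E, 101) = -31152 + 157/101 = -3146195/101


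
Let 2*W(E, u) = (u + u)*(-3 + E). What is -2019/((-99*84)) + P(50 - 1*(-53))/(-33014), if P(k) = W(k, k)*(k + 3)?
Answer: -1502125589/45757404 ≈ -32.828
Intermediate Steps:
W(E, u) = u*(-3 + E) (W(E, u) = ((u + u)*(-3 + E))/2 = ((2*u)*(-3 + E))/2 = (2*u*(-3 + E))/2 = u*(-3 + E))
P(k) = k*(-3 + k)*(3 + k) (P(k) = (k*(-3 + k))*(k + 3) = (k*(-3 + k))*(3 + k) = k*(-3 + k)*(3 + k))
-2019/((-99*84)) + P(50 - 1*(-53))/(-33014) = -2019/((-99*84)) + ((50 - 1*(-53))*(-9 + (50 - 1*(-53))**2))/(-33014) = -2019/(-8316) + ((50 + 53)*(-9 + (50 + 53)**2))*(-1/33014) = -2019*(-1/8316) + (103*(-9 + 103**2))*(-1/33014) = 673/2772 + (103*(-9 + 10609))*(-1/33014) = 673/2772 + (103*10600)*(-1/33014) = 673/2772 + 1091800*(-1/33014) = 673/2772 - 545900/16507 = -1502125589/45757404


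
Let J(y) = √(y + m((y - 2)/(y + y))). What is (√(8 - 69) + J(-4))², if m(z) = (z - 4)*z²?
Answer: -4277/64 - √22753/4 ≈ -104.54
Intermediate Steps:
m(z) = z²*(-4 + z) (m(z) = (-4 + z)*z² = z²*(-4 + z))
J(y) = √(y + (-2 + y)²*(-4 + (-2 + y)/(2*y))/(4*y²)) (J(y) = √(y + ((y - 2)/(y + y))²*(-4 + (y - 2)/(y + y))) = √(y + ((-2 + y)/((2*y)))²*(-4 + (-2 + y)/((2*y)))) = √(y + ((-2 + y)*(1/(2*y)))²*(-4 + (-2 + y)*(1/(2*y)))) = √(y + ((-2 + y)/(2*y))²*(-4 + (-2 + y)/(2*y))) = √(y + ((-2 + y)²/(4*y²))*(-4 + (-2 + y)/(2*y))) = √(y + (-2 + y)²*(-4 + (-2 + y)/(2*y))/(4*y²)))
(√(8 - 69) + J(-4))² = (√(8 - 69) + √2*√(8*(-4) - 1*(-2 - 4)²*(2 + 7*(-4))/(-4)³)/4)² = (√(-61) + √2*√(-32 - 1*(-1/64)*(-6)²*(2 - 28))/4)² = (I*√61 + √2*√(-32 - 1*(-1/64)*36*(-26))/4)² = (I*√61 + √2*√(-32 - 117/8)/4)² = (I*√61 + √2*√(-373/8)/4)² = (I*√61 + √2*(I*√746/4)/4)² = (I*√61 + I*√373/8)²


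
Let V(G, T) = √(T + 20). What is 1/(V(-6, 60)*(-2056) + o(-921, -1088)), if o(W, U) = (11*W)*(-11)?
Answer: 111441/12080925601 + 8224*√5/12080925601 ≈ 1.0747e-5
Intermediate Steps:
o(W, U) = -121*W
V(G, T) = √(20 + T)
1/(V(-6, 60)*(-2056) + o(-921, -1088)) = 1/(√(20 + 60)*(-2056) - 121*(-921)) = 1/(√80*(-2056) + 111441) = 1/((4*√5)*(-2056) + 111441) = 1/(-8224*√5 + 111441) = 1/(111441 - 8224*√5)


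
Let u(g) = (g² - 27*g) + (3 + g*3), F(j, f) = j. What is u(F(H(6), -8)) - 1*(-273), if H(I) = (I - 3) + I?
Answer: 141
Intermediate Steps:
H(I) = -3 + 2*I (H(I) = (-3 + I) + I = -3 + 2*I)
u(g) = 3 + g² - 24*g (u(g) = (g² - 27*g) + (3 + 3*g) = 3 + g² - 24*g)
u(F(H(6), -8)) - 1*(-273) = (3 + (-3 + 2*6)² - 24*(-3 + 2*6)) - 1*(-273) = (3 + (-3 + 12)² - 24*(-3 + 12)) + 273 = (3 + 9² - 24*9) + 273 = (3 + 81 - 216) + 273 = -132 + 273 = 141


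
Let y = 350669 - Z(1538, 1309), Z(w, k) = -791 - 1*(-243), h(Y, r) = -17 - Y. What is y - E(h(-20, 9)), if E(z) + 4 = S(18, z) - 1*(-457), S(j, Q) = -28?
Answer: 350792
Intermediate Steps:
Z(w, k) = -548 (Z(w, k) = -791 + 243 = -548)
E(z) = 425 (E(z) = -4 + (-28 - 1*(-457)) = -4 + (-28 + 457) = -4 + 429 = 425)
y = 351217 (y = 350669 - 1*(-548) = 350669 + 548 = 351217)
y - E(h(-20, 9)) = 351217 - 1*425 = 351217 - 425 = 350792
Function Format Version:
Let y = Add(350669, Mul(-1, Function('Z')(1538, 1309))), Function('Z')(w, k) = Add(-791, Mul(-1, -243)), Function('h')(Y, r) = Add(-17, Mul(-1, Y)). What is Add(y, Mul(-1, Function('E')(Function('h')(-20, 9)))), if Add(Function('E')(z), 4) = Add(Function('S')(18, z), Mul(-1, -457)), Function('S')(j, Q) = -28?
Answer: 350792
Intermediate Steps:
Function('Z')(w, k) = -548 (Function('Z')(w, k) = Add(-791, 243) = -548)
Function('E')(z) = 425 (Function('E')(z) = Add(-4, Add(-28, Mul(-1, -457))) = Add(-4, Add(-28, 457)) = Add(-4, 429) = 425)
y = 351217 (y = Add(350669, Mul(-1, -548)) = Add(350669, 548) = 351217)
Add(y, Mul(-1, Function('E')(Function('h')(-20, 9)))) = Add(351217, Mul(-1, 425)) = Add(351217, -425) = 350792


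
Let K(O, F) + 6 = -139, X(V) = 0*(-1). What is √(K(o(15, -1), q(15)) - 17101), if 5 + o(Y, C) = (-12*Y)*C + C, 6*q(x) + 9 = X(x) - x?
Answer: I*√17246 ≈ 131.32*I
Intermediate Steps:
X(V) = 0
q(x) = -3/2 - x/6 (q(x) = -3/2 + (0 - x)/6 = -3/2 + (-x)/6 = -3/2 - x/6)
o(Y, C) = -5 + C - 12*C*Y (o(Y, C) = -5 + ((-12*Y)*C + C) = -5 + (-12*C*Y + C) = -5 + (C - 12*C*Y) = -5 + C - 12*C*Y)
K(O, F) = -145 (K(O, F) = -6 - 139 = -145)
√(K(o(15, -1), q(15)) - 17101) = √(-145 - 17101) = √(-17246) = I*√17246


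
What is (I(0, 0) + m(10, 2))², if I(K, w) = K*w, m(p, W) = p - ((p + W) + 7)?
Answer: 81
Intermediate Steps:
m(p, W) = -7 - W (m(p, W) = p - ((W + p) + 7) = p - (7 + W + p) = p + (-7 - W - p) = -7 - W)
(I(0, 0) + m(10, 2))² = (0*0 + (-7 - 1*2))² = (0 + (-7 - 2))² = (0 - 9)² = (-9)² = 81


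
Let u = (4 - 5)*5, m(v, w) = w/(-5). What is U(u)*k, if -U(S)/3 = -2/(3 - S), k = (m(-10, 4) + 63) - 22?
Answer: 603/20 ≈ 30.150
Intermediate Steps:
m(v, w) = -w/5 (m(v, w) = w*(-⅕) = -w/5)
u = -5 (u = -1*5 = -5)
k = 201/5 (k = (-⅕*4 + 63) - 22 = (-⅘ + 63) - 22 = 311/5 - 22 = 201/5 ≈ 40.200)
U(S) = 6/(3 - S) (U(S) = -(-6)/(3 - S) = 6/(3 - S))
U(u)*k = -6/(-3 - 5)*(201/5) = -6/(-8)*(201/5) = -6*(-⅛)*(201/5) = (¾)*(201/5) = 603/20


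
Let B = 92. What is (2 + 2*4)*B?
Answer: 920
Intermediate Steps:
(2 + 2*4)*B = (2 + 2*4)*92 = (2 + 8)*92 = 10*92 = 920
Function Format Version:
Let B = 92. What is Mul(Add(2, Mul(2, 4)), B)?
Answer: 920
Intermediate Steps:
Mul(Add(2, Mul(2, 4)), B) = Mul(Add(2, Mul(2, 4)), 92) = Mul(Add(2, 8), 92) = Mul(10, 92) = 920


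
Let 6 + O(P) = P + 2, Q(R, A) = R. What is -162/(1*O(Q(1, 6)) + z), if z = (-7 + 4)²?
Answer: -27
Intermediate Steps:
z = 9 (z = (-3)² = 9)
O(P) = -4 + P (O(P) = -6 + (P + 2) = -6 + (2 + P) = -4 + P)
-162/(1*O(Q(1, 6)) + z) = -162/(1*(-4 + 1) + 9) = -162/(1*(-3) + 9) = -162/(-3 + 9) = -162/6 = -162*⅙ = -27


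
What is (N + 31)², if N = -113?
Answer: 6724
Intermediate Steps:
(N + 31)² = (-113 + 31)² = (-82)² = 6724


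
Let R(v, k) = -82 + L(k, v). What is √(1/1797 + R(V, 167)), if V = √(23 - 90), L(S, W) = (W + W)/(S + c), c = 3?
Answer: √(-1913131888725 + 274482765*I*√67)/152745 ≈ 0.0053172 + 9.0554*I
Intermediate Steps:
L(S, W) = 2*W/(3 + S) (L(S, W) = (W + W)/(S + 3) = (2*W)/(3 + S) = 2*W/(3 + S))
V = I*√67 (V = √(-67) = I*√67 ≈ 8.1853*I)
R(v, k) = -82 + 2*v/(3 + k)
√(1/1797 + R(V, 167)) = √(1/1797 + 2*(-123 + I*√67 - 41*167)/(3 + 167)) = √(1/1797 + 2*(-123 + I*√67 - 6847)/170) = √(1/1797 + 2*(1/170)*(-6970 + I*√67)) = √(1/1797 + (-82 + I*√67/85)) = √(-147353/1797 + I*√67/85)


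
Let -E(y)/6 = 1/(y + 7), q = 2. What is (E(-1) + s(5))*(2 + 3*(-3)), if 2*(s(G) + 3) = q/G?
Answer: 133/5 ≈ 26.600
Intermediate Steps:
E(y) = -6/(7 + y) (E(y) = -6/(y + 7) = -6/(7 + y))
s(G) = -3 + 1/G (s(G) = -3 + (2/G)/2 = -3 + 1/G)
(E(-1) + s(5))*(2 + 3*(-3)) = (-6/(7 - 1) + (-3 + 1/5))*(2 + 3*(-3)) = (-6/6 + (-3 + ⅕))*(2 - 9) = (-6*⅙ - 14/5)*(-7) = (-1 - 14/5)*(-7) = -19/5*(-7) = 133/5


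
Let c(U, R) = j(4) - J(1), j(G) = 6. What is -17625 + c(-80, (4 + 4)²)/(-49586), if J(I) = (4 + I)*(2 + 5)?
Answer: -873953221/49586 ≈ -17625.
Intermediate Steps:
J(I) = 28 + 7*I (J(I) = (4 + I)*7 = 28 + 7*I)
c(U, R) = -29 (c(U, R) = 6 - (28 + 7*1) = 6 - (28 + 7) = 6 - 1*35 = 6 - 35 = -29)
-17625 + c(-80, (4 + 4)²)/(-49586) = -17625 - 29/(-49586) = -17625 - 29*(-1/49586) = -17625 + 29/49586 = -873953221/49586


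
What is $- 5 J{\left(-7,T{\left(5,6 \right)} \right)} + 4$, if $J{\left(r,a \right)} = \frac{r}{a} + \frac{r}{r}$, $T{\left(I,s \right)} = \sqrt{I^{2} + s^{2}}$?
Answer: $-1 + \frac{35 \sqrt{61}}{61} \approx 3.4813$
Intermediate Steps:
$J{\left(r,a \right)} = 1 + \frac{r}{a}$ ($J{\left(r,a \right)} = \frac{r}{a} + 1 = 1 + \frac{r}{a}$)
$- 5 J{\left(-7,T{\left(5,6 \right)} \right)} + 4 = - 5 \frac{\sqrt{5^{2} + 6^{2}} - 7}{\sqrt{5^{2} + 6^{2}}} + 4 = - 5 \frac{\sqrt{25 + 36} - 7}{\sqrt{25 + 36}} + 4 = - 5 \frac{\sqrt{61} - 7}{\sqrt{61}} + 4 = - 5 \frac{\sqrt{61}}{61} \left(-7 + \sqrt{61}\right) + 4 = - 5 \frac{\sqrt{61} \left(-7 + \sqrt{61}\right)}{61} + 4 = - \frac{5 \sqrt{61} \left(-7 + \sqrt{61}\right)}{61} + 4 = 4 - \frac{5 \sqrt{61} \left(-7 + \sqrt{61}\right)}{61}$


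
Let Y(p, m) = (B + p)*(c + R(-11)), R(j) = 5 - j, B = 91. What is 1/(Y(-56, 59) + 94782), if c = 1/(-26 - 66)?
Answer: 92/8771429 ≈ 1.0489e-5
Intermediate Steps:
c = -1/92 (c = 1/(-92) = -1/92 ≈ -0.010870)
Y(p, m) = 133861/92 + 1471*p/92 (Y(p, m) = (91 + p)*(-1/92 + (5 - 1*(-11))) = (91 + p)*(-1/92 + (5 + 11)) = (91 + p)*(-1/92 + 16) = (91 + p)*(1471/92) = 133861/92 + 1471*p/92)
1/(Y(-56, 59) + 94782) = 1/((133861/92 + (1471/92)*(-56)) + 94782) = 1/((133861/92 - 20594/23) + 94782) = 1/(51485/92 + 94782) = 1/(8771429/92) = 92/8771429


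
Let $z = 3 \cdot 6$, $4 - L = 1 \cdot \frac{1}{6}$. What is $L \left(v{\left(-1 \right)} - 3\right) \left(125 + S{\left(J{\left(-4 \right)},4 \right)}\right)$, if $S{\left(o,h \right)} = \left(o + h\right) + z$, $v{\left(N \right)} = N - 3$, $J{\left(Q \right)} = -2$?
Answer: $- \frac{23345}{6} \approx -3890.8$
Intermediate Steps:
$L = \frac{23}{6}$ ($L = 4 - 1 \cdot \frac{1}{6} = 4 - \frac{1}{6} = \frac{23}{6} \approx 3.8333$)
$v{\left(N \right)} = -3 + N$
$z = 18$
$S{\left(o,h \right)} = 18 + h + o$ ($S{\left(o,h \right)} = \left(o + h\right) + 18 = \left(h + o\right) + 18 = 18 + h + o$)
$L \left(v{\left(-1 \right)} - 3\right) \left(125 + S{\left(J{\left(-4 \right)},4 \right)}\right) = \frac{23 \left(\left(-3 - 1\right) - 3\right)}{6} \left(125 + \left(18 + 4 - 2\right)\right) = \frac{23 \left(-4 - 3\right)}{6} \left(125 + 20\right) = \frac{23}{6} \left(-7\right) 145 = \left(- \frac{161}{6}\right) 145 = - \frac{23345}{6}$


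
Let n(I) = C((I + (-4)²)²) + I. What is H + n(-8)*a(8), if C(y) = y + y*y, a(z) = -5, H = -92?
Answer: -20852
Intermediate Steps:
C(y) = y + y²
n(I) = I + (16 + I)²*(1 + (16 + I)²) (n(I) = (I + (-4)²)²*(1 + (I + (-4)²)²) + I = (I + 16)²*(1 + (I + 16)²) + I = (16 + I)²*(1 + (16 + I)²) + I = I + (16 + I)²*(1 + (16 + I)²))
H + n(-8)*a(8) = -92 + (-8 + (16 - 8)² + (16 - 8)⁴)*(-5) = -92 + (-8 + 8² + 8⁴)*(-5) = -92 + (-8 + 64 + 4096)*(-5) = -92 + 4152*(-5) = -92 - 20760 = -20852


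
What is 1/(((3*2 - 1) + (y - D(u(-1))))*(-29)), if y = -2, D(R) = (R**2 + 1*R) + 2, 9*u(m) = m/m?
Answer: -81/2059 ≈ -0.039339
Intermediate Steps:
u(m) = 1/9 (u(m) = (m/m)/9 = (1/9)*1 = 1/9)
D(R) = 2 + R + R**2 (D(R) = (R**2 + R) + 2 = (R + R**2) + 2 = 2 + R + R**2)
1/(((3*2 - 1) + (y - D(u(-1))))*(-29)) = 1/(((3*2 - 1) + (-2 - (2 + 1/9 + (1/9)**2)))*(-29)) = 1/(((6 - 1) + (-2 - (2 + 1/9 + 1/81)))*(-29)) = 1/((5 + (-2 - 1*172/81))*(-29)) = 1/((5 + (-2 - 172/81))*(-29)) = 1/((5 - 334/81)*(-29)) = 1/((71/81)*(-29)) = 1/(-2059/81) = -81/2059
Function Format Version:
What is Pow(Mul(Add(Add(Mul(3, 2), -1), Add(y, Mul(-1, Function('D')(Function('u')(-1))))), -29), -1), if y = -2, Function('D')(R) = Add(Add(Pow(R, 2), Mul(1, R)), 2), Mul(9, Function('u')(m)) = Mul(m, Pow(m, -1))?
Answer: Rational(-81, 2059) ≈ -0.039339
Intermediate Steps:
Function('u')(m) = Rational(1, 9) (Function('u')(m) = Mul(Rational(1, 9), Mul(m, Pow(m, -1))) = Mul(Rational(1, 9), 1) = Rational(1, 9))
Function('D')(R) = Add(2, R, Pow(R, 2)) (Function('D')(R) = Add(Add(Pow(R, 2), R), 2) = Add(Add(R, Pow(R, 2)), 2) = Add(2, R, Pow(R, 2)))
Pow(Mul(Add(Add(Mul(3, 2), -1), Add(y, Mul(-1, Function('D')(Function('u')(-1))))), -29), -1) = Pow(Mul(Add(Add(Mul(3, 2), -1), Add(-2, Mul(-1, Add(2, Rational(1, 9), Pow(Rational(1, 9), 2))))), -29), -1) = Pow(Mul(Add(Add(6, -1), Add(-2, Mul(-1, Add(2, Rational(1, 9), Rational(1, 81))))), -29), -1) = Pow(Mul(Add(5, Add(-2, Mul(-1, Rational(172, 81)))), -29), -1) = Pow(Mul(Add(5, Add(-2, Rational(-172, 81))), -29), -1) = Pow(Mul(Add(5, Rational(-334, 81)), -29), -1) = Pow(Mul(Rational(71, 81), -29), -1) = Pow(Rational(-2059, 81), -1) = Rational(-81, 2059)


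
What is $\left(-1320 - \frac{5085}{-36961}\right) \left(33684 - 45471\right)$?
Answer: $\frac{575010348345}{36961} \approx 1.5557 \cdot 10^{7}$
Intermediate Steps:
$\left(-1320 - \frac{5085}{-36961}\right) \left(33684 - 45471\right) = \left(-1320 - - \frac{5085}{36961}\right) \left(-11787\right) = \left(-1320 + \frac{5085}{36961}\right) \left(-11787\right) = \left(- \frac{48783435}{36961}\right) \left(-11787\right) = \frac{575010348345}{36961}$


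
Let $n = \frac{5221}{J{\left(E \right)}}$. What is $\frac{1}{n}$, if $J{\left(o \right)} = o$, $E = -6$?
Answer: $- \frac{6}{5221} \approx -0.0011492$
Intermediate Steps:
$n = - \frac{5221}{6}$ ($n = \frac{5221}{-6} = 5221 \left(- \frac{1}{6}\right) = - \frac{5221}{6} \approx -870.17$)
$\frac{1}{n} = \frac{1}{- \frac{5221}{6}} = - \frac{6}{5221}$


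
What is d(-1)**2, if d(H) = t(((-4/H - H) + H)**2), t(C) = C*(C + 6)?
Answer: 123904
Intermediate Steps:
t(C) = C*(6 + C)
d(H) = 16*(6 + 16/H**2)/H**2 (d(H) = ((-4/H - H) + H)**2*(6 + ((-4/H - H) + H)**2) = ((-H - 4/H) + H)**2*(6 + ((-H - 4/H) + H)**2) = (-4/H)**2*(6 + (-4/H)**2) = (16/H**2)*(6 + 16/H**2) = 16*(6 + 16/H**2)/H**2)
d(-1)**2 = (32*(8 + 3*(-1)**2)/(-1)**4)**2 = (32*1*(8 + 3*1))**2 = (32*1*(8 + 3))**2 = (32*1*11)**2 = 352**2 = 123904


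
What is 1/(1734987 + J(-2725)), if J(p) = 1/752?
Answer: 752/1304710225 ≈ 5.7637e-7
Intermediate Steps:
J(p) = 1/752
1/(1734987 + J(-2725)) = 1/(1734987 + 1/752) = 1/(1304710225/752) = 752/1304710225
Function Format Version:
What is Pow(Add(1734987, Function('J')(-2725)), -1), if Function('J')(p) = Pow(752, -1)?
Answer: Rational(752, 1304710225) ≈ 5.7637e-7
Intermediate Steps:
Function('J')(p) = Rational(1, 752)
Pow(Add(1734987, Function('J')(-2725)), -1) = Pow(Add(1734987, Rational(1, 752)), -1) = Pow(Rational(1304710225, 752), -1) = Rational(752, 1304710225)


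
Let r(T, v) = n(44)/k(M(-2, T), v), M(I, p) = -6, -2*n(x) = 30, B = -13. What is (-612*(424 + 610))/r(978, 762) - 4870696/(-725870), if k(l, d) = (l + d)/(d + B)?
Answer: 1653871416892/38834045 ≈ 42588.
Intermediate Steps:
n(x) = -15 (n(x) = -1/2*30 = -15)
k(l, d) = (d + l)/(-13 + d) (k(l, d) = (l + d)/(d - 13) = (d + l)/(-13 + d))
r(T, v) = -15*(-13 + v)/(-6 + v) (r(T, v) = -15*(-13 + v)/(v - 6) = -15*(-13 + v)/(-6 + v))
(-612*(424 + 610))/r(978, 762) - 4870696/(-725870) = (-612*(424 + 610))/((15*(13 - 1*762)/(-6 + 762))) - 4870696/(-725870) = (-612*1034)/((15*(13 - 762)/756)) - 4870696*(-1/725870) = -632808/(15*(1/756)*(-749)) + 2435348/362935 = -632808/(-535/36) + 2435348/362935 = -632808*(-36/535) + 2435348/362935 = 22781088/535 + 2435348/362935 = 1653871416892/38834045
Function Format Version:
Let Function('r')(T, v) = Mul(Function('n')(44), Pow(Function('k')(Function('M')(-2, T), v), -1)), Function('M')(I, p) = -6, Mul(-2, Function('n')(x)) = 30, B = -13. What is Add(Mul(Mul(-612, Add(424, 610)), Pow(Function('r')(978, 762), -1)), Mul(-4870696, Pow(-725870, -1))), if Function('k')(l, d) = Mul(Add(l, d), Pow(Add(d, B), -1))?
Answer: Rational(1653871416892, 38834045) ≈ 42588.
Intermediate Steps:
Function('n')(x) = -15 (Function('n')(x) = Mul(Rational(-1, 2), 30) = -15)
Function('k')(l, d) = Mul(Pow(Add(-13, d), -1), Add(d, l)) (Function('k')(l, d) = Mul(Add(l, d), Pow(Add(d, -13), -1)) = Mul(Add(d, l), Pow(Add(-13, d), -1)) = Mul(Pow(Add(-13, d), -1), Add(d, l)))
Function('r')(T, v) = Mul(-15, Pow(Add(-6, v), -1), Add(-13, v)) (Function('r')(T, v) = Mul(-15, Pow(Mul(Pow(Add(-13, v), -1), Add(v, -6)), -1)) = Mul(-15, Pow(Mul(Pow(Add(-13, v), -1), Add(-6, v)), -1)) = Mul(-15, Mul(Pow(Add(-6, v), -1), Add(-13, v))) = Mul(-15, Pow(Add(-6, v), -1), Add(-13, v)))
Add(Mul(Mul(-612, Add(424, 610)), Pow(Function('r')(978, 762), -1)), Mul(-4870696, Pow(-725870, -1))) = Add(Mul(Mul(-612, Add(424, 610)), Pow(Mul(15, Pow(Add(-6, 762), -1), Add(13, Mul(-1, 762))), -1)), Mul(-4870696, Pow(-725870, -1))) = Add(Mul(Mul(-612, 1034), Pow(Mul(15, Pow(756, -1), Add(13, -762)), -1)), Mul(-4870696, Rational(-1, 725870))) = Add(Mul(-632808, Pow(Mul(15, Rational(1, 756), -749), -1)), Rational(2435348, 362935)) = Add(Mul(-632808, Pow(Rational(-535, 36), -1)), Rational(2435348, 362935)) = Add(Mul(-632808, Rational(-36, 535)), Rational(2435348, 362935)) = Add(Rational(22781088, 535), Rational(2435348, 362935)) = Rational(1653871416892, 38834045)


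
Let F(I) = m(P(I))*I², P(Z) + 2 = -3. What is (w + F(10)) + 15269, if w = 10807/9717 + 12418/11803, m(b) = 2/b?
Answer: 1746858438706/114689751 ≈ 15231.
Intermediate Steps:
P(Z) = -5 (P(Z) = -2 - 3 = -5)
w = 248220727/114689751 (w = 10807*(1/9717) + 12418*(1/11803) = 10807/9717 + 12418/11803 = 248220727/114689751 ≈ 2.1643)
F(I) = -2*I²/5 (F(I) = (2/(-5))*I² = (2*(-⅕))*I² = -2*I²/5)
(w + F(10)) + 15269 = (248220727/114689751 - ⅖*10²) + 15269 = (248220727/114689751 - ⅖*100) + 15269 = (248220727/114689751 - 40) + 15269 = -4339369313/114689751 + 15269 = 1746858438706/114689751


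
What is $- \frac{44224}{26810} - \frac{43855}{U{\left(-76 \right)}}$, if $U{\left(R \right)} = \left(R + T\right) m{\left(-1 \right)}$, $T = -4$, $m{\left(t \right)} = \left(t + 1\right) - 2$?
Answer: $- \frac{118282839}{428960} \approx -275.74$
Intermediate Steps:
$m{\left(t \right)} = -1 + t$ ($m{\left(t \right)} = \left(1 + t\right) - 2 = -1 + t$)
$U{\left(R \right)} = 8 - 2 R$ ($U{\left(R \right)} = \left(R - 4\right) \left(-1 - 1\right) = \left(-4 + R\right) \left(-2\right) = 8 - 2 R$)
$- \frac{44224}{26810} - \frac{43855}{U{\left(-76 \right)}} = - \frac{44224}{26810} - \frac{43855}{8 - -152} = \left(-44224\right) \frac{1}{26810} - \frac{43855}{8 + 152} = - \frac{22112}{13405} - \frac{43855}{160} = - \frac{22112}{13405} - \frac{8771}{32} = - \frac{118282839}{428960}$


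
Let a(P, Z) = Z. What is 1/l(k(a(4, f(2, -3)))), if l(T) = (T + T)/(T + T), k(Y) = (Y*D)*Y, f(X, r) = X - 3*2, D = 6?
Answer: 1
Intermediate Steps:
f(X, r) = -6 + X (f(X, r) = X - 6 = -6 + X)
k(Y) = 6*Y**2 (k(Y) = (Y*6)*Y = (6*Y)*Y = 6*Y**2)
l(T) = 1 (l(T) = (2*T)/((2*T)) = (2*T)*(1/(2*T)) = 1)
1/l(k(a(4, f(2, -3)))) = 1/1 = 1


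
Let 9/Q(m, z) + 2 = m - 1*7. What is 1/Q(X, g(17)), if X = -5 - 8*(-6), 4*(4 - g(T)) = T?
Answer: 34/9 ≈ 3.7778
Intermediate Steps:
g(T) = 4 - T/4
X = 43 (X = -5 + 48 = 43)
Q(m, z) = 9/(-9 + m) (Q(m, z) = 9/(-2 + (m - 1*7)) = 9/(-2 + (m - 7)) = 9/(-2 + (-7 + m)) = 9/(-9 + m))
1/Q(X, g(17)) = 1/(9/(-9 + 43)) = 1/(9/34) = 34/9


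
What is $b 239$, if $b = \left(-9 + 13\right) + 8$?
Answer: $2868$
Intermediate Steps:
$b = 12$ ($b = 4 + 8 = 12$)
$b 239 = 12 \cdot 239 = 2868$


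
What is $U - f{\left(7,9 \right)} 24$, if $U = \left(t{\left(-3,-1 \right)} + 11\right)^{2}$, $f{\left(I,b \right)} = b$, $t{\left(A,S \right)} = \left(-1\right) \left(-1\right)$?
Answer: $-72$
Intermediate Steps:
$t{\left(A,S \right)} = 1$
$U = 144$ ($U = \left(1 + 11\right)^{2} = 12^{2} = 144$)
$U - f{\left(7,9 \right)} 24 = 144 - 9 \cdot 24 = 144 - 216 = -72$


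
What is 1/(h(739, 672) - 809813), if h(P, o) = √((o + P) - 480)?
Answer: -809813/655797094038 - 7*√19/655797094038 ≈ -1.2349e-6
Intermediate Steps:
h(P, o) = √(-480 + P + o) (h(P, o) = √((P + o) - 480) = √(-480 + P + o))
1/(h(739, 672) - 809813) = 1/(√(-480 + 739 + 672) - 809813) = 1/(√931 - 809813) = 1/(7*√19 - 809813) = 1/(-809813 + 7*√19)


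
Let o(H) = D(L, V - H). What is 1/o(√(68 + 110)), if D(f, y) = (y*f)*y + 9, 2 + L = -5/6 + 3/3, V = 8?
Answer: -163/13416 - 11*√178/13416 ≈ -0.023089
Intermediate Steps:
L = -11/6 (L = -2 + (-5/6 + 3/3) = -2 + (-5*⅙ + 3*(⅓)) = -2 + (-⅚ + 1) = -2 + ⅙ = -11/6 ≈ -1.8333)
D(f, y) = 9 + f*y² (D(f, y) = (f*y)*y + 9 = f*y² + 9 = 9 + f*y²)
o(H) = 9 - 11*(8 - H)²/6
1/o(√(68 + 110)) = 1/(9 - 11*(-8 + √(68 + 110))²/6) = 1/(9 - 11*(-8 + √178)²/6)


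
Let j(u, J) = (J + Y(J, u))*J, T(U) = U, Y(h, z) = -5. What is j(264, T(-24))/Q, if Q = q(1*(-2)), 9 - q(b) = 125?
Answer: -6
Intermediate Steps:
q(b) = -116 (q(b) = 9 - 1*125 = 9 - 125 = -116)
j(u, J) = J*(-5 + J) (j(u, J) = (J - 5)*J = (-5 + J)*J = J*(-5 + J))
Q = -116
j(264, T(-24))/Q = -24*(-5 - 24)/(-116) = -24*(-29)*(-1/116) = 696*(-1/116) = -6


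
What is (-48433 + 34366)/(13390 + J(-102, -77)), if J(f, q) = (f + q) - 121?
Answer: -14067/13090 ≈ -1.0746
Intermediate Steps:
J(f, q) = -121 + f + q
(-48433 + 34366)/(13390 + J(-102, -77)) = (-48433 + 34366)/(13390 + (-121 - 102 - 77)) = -14067/(13390 - 300) = -14067/13090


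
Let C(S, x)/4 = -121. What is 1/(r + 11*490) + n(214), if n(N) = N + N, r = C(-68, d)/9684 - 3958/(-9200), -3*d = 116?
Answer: 25693068799852/60030508559 ≈ 428.00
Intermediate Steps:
d = -116/3 (d = -⅓*116 = -116/3 ≈ -38.667)
C(S, x) = -484 (C(S, x) = 4*(-121) = -484)
r = 4234559/11136600 (r = -484/9684 - 3958/(-9200) = -484*1/9684 - 3958*(-1/9200) = -121/2421 + 1979/4600 = 4234559/11136600 ≈ 0.38024)
n(N) = 2*N
1/(r + 11*490) + n(214) = 1/(4234559/11136600 + 11*490) + 2*214 = 1/(4234559/11136600 + 5390) + 428 = 1/(60030508559/11136600) + 428 = 11136600/60030508559 + 428 = 25693068799852/60030508559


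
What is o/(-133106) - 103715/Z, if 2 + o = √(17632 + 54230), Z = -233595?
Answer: 1380555598/3109289607 - √71862/133106 ≈ 0.44200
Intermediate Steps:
o = -2 + √71862 (o = -2 + √(17632 + 54230) = -2 + √71862 ≈ 266.07)
o/(-133106) - 103715/Z = (-2 + √71862)/(-133106) - 103715/(-233595) = (-2 + √71862)*(-1/133106) - 103715*(-1/233595) = (1/66553 - √71862/133106) + 20743/46719 = 1380555598/3109289607 - √71862/133106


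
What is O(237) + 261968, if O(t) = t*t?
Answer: 318137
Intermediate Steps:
O(t) = t²
O(237) + 261968 = 237² + 261968 = 56169 + 261968 = 318137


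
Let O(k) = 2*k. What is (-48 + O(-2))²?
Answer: 2704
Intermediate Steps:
(-48 + O(-2))² = (-48 + 2*(-2))² = (-48 - 4)² = (-52)² = 2704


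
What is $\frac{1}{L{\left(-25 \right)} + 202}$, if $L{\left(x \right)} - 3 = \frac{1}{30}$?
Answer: $\frac{30}{6151} \approx 0.0048773$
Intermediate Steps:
$L{\left(x \right)} = \frac{91}{30}$ ($L{\left(x \right)} = 3 + \frac{1}{30} = \frac{91}{30}$)
$\frac{1}{L{\left(-25 \right)} + 202} = \frac{1}{\frac{91}{30} + 202} = \frac{1}{\frac{6151}{30}} = \frac{30}{6151}$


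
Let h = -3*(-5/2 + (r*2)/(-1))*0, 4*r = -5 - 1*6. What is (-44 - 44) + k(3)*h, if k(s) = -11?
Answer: -88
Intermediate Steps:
r = -11/4 (r = (-5 - 1*6)/4 = (-5 - 6)/4 = (¼)*(-11) = -11/4 ≈ -2.7500)
h = 0 (h = -3*(-5/2 - 11/4*2/(-1))*0 = -3*(-5*½ - 11/2*(-1))*0 = -3*(-5/2 + 11/2)*0 = -3*3*0 = -9*0 = 0)
(-44 - 44) + k(3)*h = (-44 - 44) - 11*0 = -88 + 0 = -88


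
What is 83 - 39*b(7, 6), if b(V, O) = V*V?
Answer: -1828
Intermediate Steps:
b(V, O) = V**2
83 - 39*b(7, 6) = 83 - 39*7**2 = 83 - 39*49 = 83 - 1911 = -1828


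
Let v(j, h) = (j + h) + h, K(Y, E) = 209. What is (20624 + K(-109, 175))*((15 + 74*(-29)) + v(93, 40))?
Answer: -40791014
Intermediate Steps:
v(j, h) = j + 2*h (v(j, h) = (h + j) + h = j + 2*h)
(20624 + K(-109, 175))*((15 + 74*(-29)) + v(93, 40)) = (20624 + 209)*((15 + 74*(-29)) + (93 + 2*40)) = 20833*((15 - 2146) + (93 + 80)) = 20833*(-2131 + 173) = 20833*(-1958) = -40791014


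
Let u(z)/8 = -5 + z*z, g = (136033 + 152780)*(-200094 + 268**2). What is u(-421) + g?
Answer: -37044625622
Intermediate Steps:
g = -37046043510 (g = 288813*(-200094 + 71824) = 288813*(-128270) = -37046043510)
u(z) = -40 + 8*z**2 (u(z) = 8*(-5 + z*z) = 8*(-5 + z**2) = -40 + 8*z**2)
u(-421) + g = (-40 + 8*(-421)**2) - 37046043510 = (-40 + 8*177241) - 37046043510 = (-40 + 1417928) - 37046043510 = 1417888 - 37046043510 = -37044625622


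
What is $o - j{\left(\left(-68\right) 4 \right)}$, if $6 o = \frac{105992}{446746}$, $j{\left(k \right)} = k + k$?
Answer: $\frac{364571234}{670119} \approx 544.04$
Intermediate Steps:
$j{\left(k \right)} = 2 k$
$o = \frac{26498}{670119}$ ($o = \frac{105992 \cdot \frac{1}{446746}}{6} = \frac{1}{6} \cdot \frac{52996}{223373} = \frac{26498}{670119} \approx 0.039542$)
$o - j{\left(\left(-68\right) 4 \right)} = \frac{26498}{670119} - 2 \left(\left(-68\right) 4\right) = \frac{26498}{670119} - 2 \left(-272\right) = \frac{26498}{670119} - -544 = \frac{26498}{670119} + 544 = \frac{364571234}{670119}$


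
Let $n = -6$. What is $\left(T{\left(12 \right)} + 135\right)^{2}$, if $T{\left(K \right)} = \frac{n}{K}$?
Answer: $\frac{72361}{4} \approx 18090.0$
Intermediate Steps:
$T{\left(K \right)} = - \frac{6}{K}$
$\left(T{\left(12 \right)} + 135\right)^{2} = \left(- \frac{6}{12} + 135\right)^{2} = \left(\left(-6\right) \frac{1}{12} + 135\right)^{2} = \left(- \frac{1}{2} + 135\right)^{2} = \left(\frac{269}{2}\right)^{2} = \frac{72361}{4}$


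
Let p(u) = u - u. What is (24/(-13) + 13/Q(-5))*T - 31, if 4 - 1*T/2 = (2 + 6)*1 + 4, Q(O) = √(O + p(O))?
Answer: -19/13 + 208*I*√5/5 ≈ -1.4615 + 93.02*I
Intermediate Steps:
p(u) = 0
Q(O) = √O (Q(O) = √(O + 0) = √O)
T = -16 (T = 8 - 2*((2 + 6)*1 + 4) = 8 - 2*(8*1 + 4) = 8 - 2*(8 + 4) = 8 - 2*12 = 8 - 24 = -16)
(24/(-13) + 13/Q(-5))*T - 31 = (24/(-13) + 13/(√(-5)))*(-16) - 31 = (24*(-1/13) + 13/((I*√5)))*(-16) - 31 = (-24/13 + 13*(-I*√5/5))*(-16) - 31 = (-24/13 - 13*I*√5/5)*(-16) - 31 = (384/13 + 208*I*√5/5) - 31 = -19/13 + 208*I*√5/5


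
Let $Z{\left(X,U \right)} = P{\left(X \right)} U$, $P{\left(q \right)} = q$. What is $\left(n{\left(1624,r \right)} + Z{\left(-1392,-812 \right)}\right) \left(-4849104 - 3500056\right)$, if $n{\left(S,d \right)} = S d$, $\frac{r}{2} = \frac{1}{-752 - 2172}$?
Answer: $- \frac{6898505239013920}{731} \approx -9.4371 \cdot 10^{12}$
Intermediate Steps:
$r = - \frac{1}{1462}$ ($r = \frac{2}{-752 - 2172} = \frac{2}{-2924} = 2 \left(- \frac{1}{2924}\right) = - \frac{1}{1462} \approx -0.00068399$)
$Z{\left(X,U \right)} = U X$ ($Z{\left(X,U \right)} = X U = U X$)
$\left(n{\left(1624,r \right)} + Z{\left(-1392,-812 \right)}\right) \left(-4849104 - 3500056\right) = \left(1624 \left(- \frac{1}{1462}\right) - -1130304\right) \left(-4849104 - 3500056\right) = \left(- \frac{812}{731} + 1130304\right) \left(-8349160\right) = \frac{826251412}{731} \left(-8349160\right) = - \frac{6898505239013920}{731}$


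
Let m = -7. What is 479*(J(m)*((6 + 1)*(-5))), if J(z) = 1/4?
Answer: -16765/4 ≈ -4191.3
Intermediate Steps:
J(z) = ¼
479*(J(m)*((6 + 1)*(-5))) = 479*(((6 + 1)*(-5))/4) = 479*((7*(-5))/4) = 479*((¼)*(-35)) = 479*(-35/4) = -16765/4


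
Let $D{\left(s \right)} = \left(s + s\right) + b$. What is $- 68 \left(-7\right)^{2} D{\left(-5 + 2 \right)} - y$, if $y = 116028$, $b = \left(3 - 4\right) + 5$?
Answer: $-109364$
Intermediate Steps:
$b = 4$ ($b = -1 + 5 = 4$)
$D{\left(s \right)} = 4 + 2 s$ ($D{\left(s \right)} = \left(s + s\right) + 4 = 2 s + 4 = 4 + 2 s$)
$- 68 \left(-7\right)^{2} D{\left(-5 + 2 \right)} - y = - 68 \left(-7\right)^{2} \left(4 + 2 \left(-5 + 2\right)\right) - 116028 = \left(-68\right) 49 \left(4 + 2 \left(-3\right)\right) - 116028 = - 3332 \left(4 - 6\right) - 116028 = \left(-3332\right) \left(-2\right) - 116028 = 6664 - 116028 = -109364$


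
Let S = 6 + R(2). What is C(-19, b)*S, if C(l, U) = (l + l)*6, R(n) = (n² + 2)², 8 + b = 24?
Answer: -9576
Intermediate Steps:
b = 16 (b = -8 + 24 = 16)
R(n) = (2 + n²)²
C(l, U) = 12*l (C(l, U) = (2*l)*6 = 12*l)
S = 42 (S = 6 + (2 + 2²)² = 6 + (2 + 4)² = 6 + 6² = 6 + 36 = 42)
C(-19, b)*S = (12*(-19))*42 = -228*42 = -9576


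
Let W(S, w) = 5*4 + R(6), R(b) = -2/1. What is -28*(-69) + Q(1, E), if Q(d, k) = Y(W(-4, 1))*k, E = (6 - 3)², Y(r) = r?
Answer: 2094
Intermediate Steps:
R(b) = -2 (R(b) = -2*1 = -2)
W(S, w) = 18 (W(S, w) = 5*4 - 2 = 20 - 2 = 18)
E = 9 (E = 3² = 9)
Q(d, k) = 18*k
-28*(-69) + Q(1, E) = -28*(-69) + 18*9 = 1932 + 162 = 2094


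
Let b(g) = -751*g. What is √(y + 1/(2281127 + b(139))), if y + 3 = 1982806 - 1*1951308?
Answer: √149229241160859518/2176738 ≈ 177.47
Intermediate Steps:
y = 31495 (y = -3 + (1982806 - 1*1951308) = -3 + (1982806 - 1951308) = -3 + 31498 = 31495)
√(y + 1/(2281127 + b(139))) = √(31495 + 1/(2281127 - 751*139)) = √(31495 + 1/(2281127 - 104389)) = √(31495 + 1/2176738) = √(68556363311/2176738) = √149229241160859518/2176738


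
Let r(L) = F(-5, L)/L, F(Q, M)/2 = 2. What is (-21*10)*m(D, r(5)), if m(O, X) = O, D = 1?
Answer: -210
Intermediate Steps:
F(Q, M) = 4 (F(Q, M) = 2*2 = 4)
r(L) = 4/L
(-21*10)*m(D, r(5)) = -21*10*1 = -210*1 = -210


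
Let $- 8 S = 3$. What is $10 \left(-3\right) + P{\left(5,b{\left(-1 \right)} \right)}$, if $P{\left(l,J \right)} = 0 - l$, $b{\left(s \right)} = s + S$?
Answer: $-35$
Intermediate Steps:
$S = - \frac{3}{8}$ ($S = \left(- \frac{1}{8}\right) 3 = - \frac{3}{8} \approx -0.375$)
$b{\left(s \right)} = - \frac{3}{8} + s$ ($b{\left(s \right)} = s - \frac{3}{8} = - \frac{3}{8} + s$)
$P{\left(l,J \right)} = - l$
$10 \left(-3\right) + P{\left(5,b{\left(-1 \right)} \right)} = 10 \left(-3\right) - 5 = -30 - 5 = -35$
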